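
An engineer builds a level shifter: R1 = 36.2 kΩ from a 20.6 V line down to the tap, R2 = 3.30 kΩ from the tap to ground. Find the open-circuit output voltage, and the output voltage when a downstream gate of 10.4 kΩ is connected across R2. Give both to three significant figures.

Unloaded: 1.72 V; loaded: 1.33 V

Open-circuit: V = 20.6 × 3.30/(36.2 + 3.30) = 1.72 V.
With the load, R2 becomes R2‖R_L = 2.505 kΩ, so V = 20.6 × 2.505/38.71 = 1.33 V.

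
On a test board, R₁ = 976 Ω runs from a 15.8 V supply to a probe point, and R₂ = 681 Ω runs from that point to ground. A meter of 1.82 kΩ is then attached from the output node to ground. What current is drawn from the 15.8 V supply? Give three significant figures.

I ≈ 10.7 mA

R₂‖R_L = 495.6 Ω, so the source sees R₁ + R₂‖R_L = 1472 Ω.
I = 15.8 V / 1472 Ω = 10.7 mA.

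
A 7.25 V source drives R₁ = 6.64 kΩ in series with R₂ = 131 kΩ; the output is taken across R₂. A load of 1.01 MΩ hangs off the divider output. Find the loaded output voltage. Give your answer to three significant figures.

V_out ≈ 6.86 V

The load sits in parallel with R₂: R₂‖R_L = (131 × 1010) / (131 + 1010) = 116.0 kΩ.
V_out = 7.25 × 116.0 / (6.64 + 116.0) = 7.25 × 116.0/122.6 = 6.86 V.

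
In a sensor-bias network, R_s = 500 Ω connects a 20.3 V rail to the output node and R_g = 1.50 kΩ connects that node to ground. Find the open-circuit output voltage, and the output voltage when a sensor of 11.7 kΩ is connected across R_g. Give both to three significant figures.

Open-circuit: V = 20.3 × 1500/(500 + 1500) = 15.2 V.
With the load, R_g becomes R_g‖R_L = 1330 Ω, so V = 20.3 × 1330/1830 = 14.8 V.

Unloaded: 15.2 V; loaded: 14.8 V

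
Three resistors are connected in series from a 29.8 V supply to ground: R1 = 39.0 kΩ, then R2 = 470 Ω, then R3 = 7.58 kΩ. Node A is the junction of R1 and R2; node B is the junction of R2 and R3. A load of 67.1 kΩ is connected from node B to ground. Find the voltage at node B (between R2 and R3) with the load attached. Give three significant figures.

At node B, R3 is in parallel with the load: R3‖R_L = 6811 Ω.
Below node A the resistance is R2 + (R3‖R_L) = 7281 Ω, so V_A = 29.8 × 7281/46280 = 4.688 V.
Then V_B = V_A × (R3‖R_L)/(R2 + R3‖R_L) = 4.688 × 6811/7281 = 4.39 V.

V ≈ 4.39 V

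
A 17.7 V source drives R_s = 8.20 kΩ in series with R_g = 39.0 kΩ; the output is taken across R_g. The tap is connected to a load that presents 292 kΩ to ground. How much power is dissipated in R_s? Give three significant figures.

P ≈ 1.42 mW

Total resistance from the source is R_s + (R_g‖R_L) = 42.60 kΩ, so I = 17.7/42.60 kΩ = 0.4154 mA.
P = I²·R_s = (0.4154 mA)² × 8.20 kΩ = 1.42 mW.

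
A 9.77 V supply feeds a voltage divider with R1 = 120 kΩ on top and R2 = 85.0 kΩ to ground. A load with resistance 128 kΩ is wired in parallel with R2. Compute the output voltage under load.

V_out ≈ 2.92 V

The load sits in parallel with R2: R2‖R_L = (85.0 × 128) / (85.0 + 128) = 51.08 kΩ.
V_out = 9.77 × 51.08 / (120 + 51.08) = 9.77 × 51.08/171.1 = 2.92 V.
(Unloaded it would have been 4.05 V.)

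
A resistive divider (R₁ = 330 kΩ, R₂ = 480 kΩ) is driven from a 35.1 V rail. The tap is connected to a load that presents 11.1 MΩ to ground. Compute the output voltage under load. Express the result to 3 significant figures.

The load sits in parallel with R₂: R₂‖R_L = (480 × 11100) / (480 + 11100) = 460.1 kΩ.
V_out = 35.1 × 460.1 / (330 + 460.1) = 35.1 × 460.1/790.1 = 20.4 V.

V_out ≈ 20.4 V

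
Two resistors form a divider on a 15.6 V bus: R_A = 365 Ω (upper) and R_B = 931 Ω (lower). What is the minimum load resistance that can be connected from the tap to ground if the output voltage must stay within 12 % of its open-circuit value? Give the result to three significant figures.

R_L(min) ≈ 1.92 kΩ

Output resistance R_th = R_A‖R_B = (365 × 931)/1296 = 262.2 Ω.
The fractional drop is R_th/(R_th + R_L); requiring this ≤ 0.120 gives R_L ≥ R_th(1/0.120 − 1) = 262.2 × 7.333 = 1.92 kΩ.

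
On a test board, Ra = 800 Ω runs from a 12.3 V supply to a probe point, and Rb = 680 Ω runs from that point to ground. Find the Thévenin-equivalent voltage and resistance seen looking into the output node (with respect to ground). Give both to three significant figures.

V_th is the open-circuit tap voltage: 12.3 × 680/(800 + 680) = 5.65 V.
With the supply zeroed, Ra and Rb appear in parallel from the tap: R_th = Ra‖Rb = (800 × 680)/1480 = 368 Ω.

V_th = 5.65 V, R_th = 368 Ω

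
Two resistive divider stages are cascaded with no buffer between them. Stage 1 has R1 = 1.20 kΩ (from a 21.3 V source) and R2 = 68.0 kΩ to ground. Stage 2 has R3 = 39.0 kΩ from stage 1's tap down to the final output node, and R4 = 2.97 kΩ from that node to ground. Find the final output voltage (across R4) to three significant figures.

V_out ≈ 1.44 V

Stage 2 presents R3+R4 = 41.97 kΩ as a load on stage 1's tap.
Stage 1's lower leg becomes R2‖(R3+R4) = 25.95 kΩ, so V_mid = 21.3 × 25.95/27.15 = 20.36 V.
Stage 2 is itself unloaded: V_out = V_mid × R4/(R3+R4) = 20.36 × 2.97/41.97 = 1.44 V.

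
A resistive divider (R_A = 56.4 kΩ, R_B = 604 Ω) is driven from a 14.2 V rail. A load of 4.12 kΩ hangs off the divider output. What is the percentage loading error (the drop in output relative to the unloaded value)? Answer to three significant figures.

12.7 %

The divider's output (Thévenin) resistance is R_A‖R_B = 597.6 Ω.
Fractional drop under load = R_th/(R_th + R_L) = 597.6 / (597.6 + 4120) = 0.1267.
So the output falls by 12.7 %.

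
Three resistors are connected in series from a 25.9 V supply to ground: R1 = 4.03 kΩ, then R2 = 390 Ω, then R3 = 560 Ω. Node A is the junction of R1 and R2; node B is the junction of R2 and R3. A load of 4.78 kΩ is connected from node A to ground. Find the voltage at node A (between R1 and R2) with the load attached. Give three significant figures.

Below node A the series string R2+R3 = 950.0 Ω sits in parallel with the 4780 Ω load: 792.5 Ω.
V_A = 25.9 × 792.5/(4030 + 792.5) = 4.26 V.

V ≈ 4.26 V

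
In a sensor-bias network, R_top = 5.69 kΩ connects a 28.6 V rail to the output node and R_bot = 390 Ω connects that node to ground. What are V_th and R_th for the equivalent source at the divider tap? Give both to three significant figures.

V_th = 1.83 V, R_th = 365 Ω

V_th is the open-circuit tap voltage: 28.6 × 390/(5690 + 390) = 1.83 V.
With the supply zeroed, R_top and R_bot appear in parallel from the tap: R_th = R_top‖R_bot = (5690 × 390)/6080 = 365 Ω.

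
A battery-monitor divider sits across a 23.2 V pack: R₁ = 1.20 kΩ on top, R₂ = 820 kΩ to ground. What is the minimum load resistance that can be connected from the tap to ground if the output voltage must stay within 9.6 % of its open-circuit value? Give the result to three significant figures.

Output resistance R_th = R₁‖R₂ = (1.20 × 820)/821.2 = 1.198 kΩ.
The fractional drop is R_th/(R_th + R_L); requiring this ≤ 0.0960 gives R_L ≥ R_th(1/0.0960 − 1) = 1.198 × 9.417 = 11.3 kΩ.

R_L(min) ≈ 11.3 kΩ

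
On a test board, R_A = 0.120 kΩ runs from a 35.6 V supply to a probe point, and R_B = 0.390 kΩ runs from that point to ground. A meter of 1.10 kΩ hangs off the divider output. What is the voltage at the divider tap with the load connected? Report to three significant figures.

The load sits in parallel with R_B: R_B‖R_L = (390 × 1100) / (390 + 1100) = 287.9 Ω.
V_out = 35.6 × 287.9 / (120 + 287.9) = 35.6 × 287.9/407.9 = 25.1 V.
(Unloaded it would have been 27.2 V.)

V_out ≈ 25.1 V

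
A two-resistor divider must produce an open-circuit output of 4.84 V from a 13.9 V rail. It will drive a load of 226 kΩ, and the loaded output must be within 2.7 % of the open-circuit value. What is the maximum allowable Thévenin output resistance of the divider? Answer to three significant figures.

Loading drop = R_th/(R_th + R_L) ≤ 0.0270, so R_th ≤ R_L · ε/(1−ε) = 226 kΩ × 0.0270/0.9730 = 6.27 kΩ.

R_th ≤ 6.27 kΩ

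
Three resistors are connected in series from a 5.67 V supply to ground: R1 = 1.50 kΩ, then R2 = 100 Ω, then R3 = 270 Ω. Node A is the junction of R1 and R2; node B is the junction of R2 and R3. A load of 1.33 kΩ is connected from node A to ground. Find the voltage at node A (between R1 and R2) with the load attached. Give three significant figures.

Below node A the series string R2+R3 = 370.0 Ω sits in parallel with the 1330 Ω load: 289.5 Ω.
V_A = 5.67 × 289.5/(1500 + 289.5) = 0.917 V.

V ≈ 0.917 V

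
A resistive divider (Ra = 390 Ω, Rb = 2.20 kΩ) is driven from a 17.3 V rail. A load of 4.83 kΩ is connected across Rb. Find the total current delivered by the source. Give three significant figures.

I ≈ 9.10 mA

Rb‖R_L = 1512 Ω, so the source sees Ra + Rb‖R_L = 1902 Ω.
I = 17.3 V / 1902 Ω = 9.10 mA.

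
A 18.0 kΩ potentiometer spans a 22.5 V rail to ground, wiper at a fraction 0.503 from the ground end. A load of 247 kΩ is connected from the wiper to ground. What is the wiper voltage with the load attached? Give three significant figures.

V ≈ 11.1 V

The wiper splits the pot into (1−α)R = 8.946 kΩ above and αR = 9.054 kΩ below.
Lower section ‖ load = 8.734 kΩ.
V_wiper = 22.5 × 8.734/(8.946 + 8.734) = 11.1 V.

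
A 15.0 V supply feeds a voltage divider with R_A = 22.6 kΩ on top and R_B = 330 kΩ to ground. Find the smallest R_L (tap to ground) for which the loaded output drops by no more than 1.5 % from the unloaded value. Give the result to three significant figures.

R_L(min) ≈ 1.39 MΩ

Output resistance R_th = R_A‖R_B = (22.6 × 330)/352.6 = 21.15 kΩ.
The fractional drop is R_th/(R_th + R_L); requiring this ≤ 0.0150 gives R_L ≥ R_th(1/0.0150 − 1) = 21.15 × 65.67 = 1.39 MΩ.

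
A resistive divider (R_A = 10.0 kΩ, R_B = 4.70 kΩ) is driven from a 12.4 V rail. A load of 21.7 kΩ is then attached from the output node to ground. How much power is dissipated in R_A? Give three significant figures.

P ≈ 8.00 mW

Total resistance from the source is R_A + (R_B‖R_L) = 13.86 kΩ, so I = 12.4/13.86 kΩ = 0.8945 mA.
P = I²·R_A = (0.8945 mA)² × 10.0 kΩ = 8.00 mW.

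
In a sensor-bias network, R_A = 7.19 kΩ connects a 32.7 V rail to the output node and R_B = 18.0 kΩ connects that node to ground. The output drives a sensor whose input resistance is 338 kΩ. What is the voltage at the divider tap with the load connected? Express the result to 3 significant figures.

The load sits in parallel with R_B: R_B‖R_L = (18.0 × 338) / (18.0 + 338) = 17.09 kΩ.
V_out = 32.7 × 17.09 / (7.19 + 17.09) = 32.7 × 17.09/24.28 = 23.0 V.

V_out ≈ 23.0 V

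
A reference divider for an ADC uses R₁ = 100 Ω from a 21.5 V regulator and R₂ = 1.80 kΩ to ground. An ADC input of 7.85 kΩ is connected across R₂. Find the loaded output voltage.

The load sits in parallel with R₂: R₂‖R_L = (1800 × 7850) / (1800 + 7850) = 1464 Ω.
V_out = 21.5 × 1464 / (100 + 1464) = 21.5 × 1464/1564 = 20.1 V.

V_out ≈ 20.1 V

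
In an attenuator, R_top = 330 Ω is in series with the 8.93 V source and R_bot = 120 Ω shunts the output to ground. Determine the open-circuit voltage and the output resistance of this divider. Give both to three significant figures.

V_th is the open-circuit tap voltage: 8.93 × 120/(330 + 120) = 2.38 V.
With the supply zeroed, R_top and R_bot appear in parallel from the tap: R_th = R_top‖R_bot = (330 × 120)/450.0 = 88.0 Ω.

V_th = 2.38 V, R_th = 88.0 Ω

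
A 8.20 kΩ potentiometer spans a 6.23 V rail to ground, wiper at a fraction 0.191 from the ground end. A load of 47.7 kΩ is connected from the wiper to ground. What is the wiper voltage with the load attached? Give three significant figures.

V ≈ 1.16 V

The wiper splits the pot into (1−α)R = 6.634 kΩ above and αR = 1.566 kΩ below.
Lower section ‖ load = 1.516 kΩ.
V_wiper = 6.23 × 1.516/(6.634 + 1.516) = 1.16 V.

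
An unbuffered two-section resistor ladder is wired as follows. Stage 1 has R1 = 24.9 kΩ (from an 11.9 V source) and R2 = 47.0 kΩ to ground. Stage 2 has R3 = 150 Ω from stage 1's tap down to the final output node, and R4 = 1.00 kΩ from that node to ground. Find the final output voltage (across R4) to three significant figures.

Stage 2 presents R3+R4 = 1150 Ω as a load on stage 1's tap.
Stage 1's lower leg becomes R2‖(R3+R4) = 1123 Ω, so V_mid = 11.9 × 1123/26020 = 0.5133 V.
Stage 2 is itself unloaded: V_out = V_mid × R4/(R3+R4) = 0.5133 × 1000/1150 = 0.446 V.

V_out ≈ 0.446 V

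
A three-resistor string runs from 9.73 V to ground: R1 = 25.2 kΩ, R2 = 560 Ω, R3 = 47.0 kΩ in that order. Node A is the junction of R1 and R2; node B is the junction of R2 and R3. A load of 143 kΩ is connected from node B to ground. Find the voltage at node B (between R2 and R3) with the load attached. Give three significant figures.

V ≈ 5.63 V

At node B, R3 is in parallel with the load: R3‖R_L = 35370 Ω.
Below node A the resistance is R2 + (R3‖R_L) = 35930 Ω, so V_A = 9.73 × 35930/61130 = 5.719 V.
Then V_B = V_A × (R3‖R_L)/(R2 + R3‖R_L) = 5.719 × 35370/35930 = 5.63 V.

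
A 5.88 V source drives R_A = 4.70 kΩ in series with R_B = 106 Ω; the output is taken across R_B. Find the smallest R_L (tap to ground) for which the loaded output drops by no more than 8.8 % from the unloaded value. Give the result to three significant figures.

Output resistance R_th = R_A‖R_B = (4700 × 106)/4806 = 103.7 Ω.
The fractional drop is R_th/(R_th + R_L); requiring this ≤ 0.0880 gives R_L ≥ R_th(1/0.0880 − 1) = 103.7 × 10.36 = 1.07 kΩ.

R_L(min) ≈ 1.07 kΩ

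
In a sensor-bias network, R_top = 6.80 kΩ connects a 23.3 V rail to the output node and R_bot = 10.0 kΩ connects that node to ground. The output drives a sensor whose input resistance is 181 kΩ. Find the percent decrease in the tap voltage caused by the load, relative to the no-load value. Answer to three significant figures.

The divider's output (Thévenin) resistance is R_top‖R_bot = 4.048 kΩ.
Fractional drop under load = R_th/(R_th + R_L) = 4.048 / (4.048 + 181) = 0.02187.
So the output falls by 2.19 %.

2.19 %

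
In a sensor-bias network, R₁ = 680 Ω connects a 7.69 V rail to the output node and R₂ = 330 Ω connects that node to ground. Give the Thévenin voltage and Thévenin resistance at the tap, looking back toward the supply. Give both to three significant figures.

V_th = 2.51 V, R_th = 222 Ω

V_th is the open-circuit tap voltage: 7.69 × 330/(680 + 330) = 2.51 V.
With the supply zeroed, R₁ and R₂ appear in parallel from the tap: R_th = R₁‖R₂ = (680 × 330)/1010 = 222 Ω.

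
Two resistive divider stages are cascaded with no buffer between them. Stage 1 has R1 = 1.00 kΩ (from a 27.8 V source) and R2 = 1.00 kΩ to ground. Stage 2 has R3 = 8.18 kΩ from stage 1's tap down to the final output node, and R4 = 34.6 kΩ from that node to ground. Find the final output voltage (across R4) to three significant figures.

Stage 2 presents R3+R4 = 42.78 kΩ as a load on stage 1's tap.
Stage 1's lower leg becomes R2‖(R3+R4) = 0.9772 kΩ, so V_mid = 27.8 × 0.9772/1.977 = 13.74 V.
Stage 2 is itself unloaded: V_out = V_mid × R4/(R3+R4) = 13.74 × 34.6/42.78 = 11.1 V.

V_out ≈ 11.1 V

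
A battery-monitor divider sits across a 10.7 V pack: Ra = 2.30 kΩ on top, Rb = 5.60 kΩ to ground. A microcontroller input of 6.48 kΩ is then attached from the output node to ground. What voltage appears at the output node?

V_out ≈ 6.06 V

The load sits in parallel with Rb: Rb‖R_L = (5.60 × 6.48) / (5.60 + 6.48) = 3.004 kΩ.
V_out = 10.7 × 3.004 / (2.30 + 3.004) = 10.7 × 3.004/5.304 = 6.06 V.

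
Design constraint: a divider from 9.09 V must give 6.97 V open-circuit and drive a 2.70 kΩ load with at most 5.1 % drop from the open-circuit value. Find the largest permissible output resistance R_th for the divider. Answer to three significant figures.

R_th ≤ 145 Ω

Loading drop = R_th/(R_th + R_L) ≤ 0.0510, so R_th ≤ R_L · ε/(1−ε) = 2.70 kΩ × 0.0510/0.9490 = 145 Ω.
(Any R1, R2 with R2/(R1+R2) = 0.767 and R1‖R2 ≤ 145 Ω will meet the spec.)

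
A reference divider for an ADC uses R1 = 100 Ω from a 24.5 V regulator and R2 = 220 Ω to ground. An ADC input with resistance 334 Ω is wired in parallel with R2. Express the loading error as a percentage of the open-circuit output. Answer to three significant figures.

17.1 %

The divider's output (Thévenin) resistance is R1‖R2 = 68.75 Ω.
Fractional drop under load = R_th/(R_th + R_L) = 68.75 / (68.75 + 334) = 0.1707.
So the output falls by 17.1 %.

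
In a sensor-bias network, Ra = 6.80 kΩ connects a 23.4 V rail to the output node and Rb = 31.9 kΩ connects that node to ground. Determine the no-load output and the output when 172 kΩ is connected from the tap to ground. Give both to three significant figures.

Unloaded: 19.3 V; loaded: 18.7 V

Open-circuit: V = 23.4 × 31.9/(6.80 + 31.9) = 19.3 V.
With the load, Rb becomes Rb‖R_L = 26.91 kΩ, so V = 23.4 × 26.91/33.71 = 18.7 V.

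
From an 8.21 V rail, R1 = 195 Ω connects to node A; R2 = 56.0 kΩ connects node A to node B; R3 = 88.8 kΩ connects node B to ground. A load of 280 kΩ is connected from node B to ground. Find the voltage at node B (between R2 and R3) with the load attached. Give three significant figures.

At node B, R3 is in parallel with the load: R3‖R_L = 67420 Ω.
Below node A the resistance is R2 + (R3‖R_L) = 123400 Ω, so V_A = 8.21 × 123400/123600 = 8.197 V.
Then V_B = V_A × (R3‖R_L)/(R2 + R3‖R_L) = 8.197 × 67420/123400 = 4.48 V.

V ≈ 4.48 V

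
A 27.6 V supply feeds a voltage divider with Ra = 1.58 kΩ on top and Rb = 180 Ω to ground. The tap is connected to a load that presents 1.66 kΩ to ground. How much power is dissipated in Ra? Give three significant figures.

Total resistance from the source is Ra + (Rb‖R_L) = 1742 Ω, so I = 27.6/1742 Ω = 15.84 mA.
P = I²·Ra = (15.84 mA)² × 1.58 kΩ = 396 mW.

P ≈ 396 mW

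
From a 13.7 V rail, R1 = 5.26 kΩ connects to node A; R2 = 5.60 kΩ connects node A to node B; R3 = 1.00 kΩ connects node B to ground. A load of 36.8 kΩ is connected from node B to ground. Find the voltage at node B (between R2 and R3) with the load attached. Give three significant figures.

V ≈ 1.13 V

At node B, R3 is in parallel with the load: R3‖R_L = 0.9735 kΩ.
Below node A the resistance is R2 + (R3‖R_L) = 6.574 kΩ, so V_A = 13.7 × 6.574/11.83 = 7.610 V.
Then V_B = V_A × (R3‖R_L)/(R2 + R3‖R_L) = 7.610 × 0.9735/6.574 = 1.13 V.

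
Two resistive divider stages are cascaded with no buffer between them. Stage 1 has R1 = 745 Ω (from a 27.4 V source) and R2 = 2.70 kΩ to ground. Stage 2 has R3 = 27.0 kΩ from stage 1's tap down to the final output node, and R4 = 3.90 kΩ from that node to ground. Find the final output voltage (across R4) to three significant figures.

V_out ≈ 2.66 V

Stage 2 presents R3+R4 = 30900 Ω as a load on stage 1's tap.
Stage 1's lower leg becomes R2‖(R3+R4) = 2483 Ω, so V_mid = 27.4 × 2483/3228 = 21.08 V.
Stage 2 is itself unloaded: V_out = V_mid × R4/(R3+R4) = 21.08 × 3900/30900 = 2.66 V.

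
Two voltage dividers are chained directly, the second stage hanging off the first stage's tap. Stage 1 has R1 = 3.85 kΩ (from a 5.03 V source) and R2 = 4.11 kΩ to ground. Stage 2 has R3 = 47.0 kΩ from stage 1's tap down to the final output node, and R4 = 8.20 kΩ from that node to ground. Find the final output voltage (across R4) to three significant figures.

V_out ≈ 0.372 V

Stage 2 presents R3+R4 = 55.20 kΩ as a load on stage 1's tap.
Stage 1's lower leg becomes R2‖(R3+R4) = 3.825 kΩ, so V_mid = 5.03 × 3.825/7.675 = 2.507 V.
Stage 2 is itself unloaded: V_out = V_mid × R4/(R3+R4) = 2.507 × 8.20/55.20 = 0.372 V.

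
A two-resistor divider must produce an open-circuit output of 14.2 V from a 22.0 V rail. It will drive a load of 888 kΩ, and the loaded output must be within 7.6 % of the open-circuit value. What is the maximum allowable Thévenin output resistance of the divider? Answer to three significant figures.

R_th ≤ 73.0 kΩ

Loading drop = R_th/(R_th + R_L) ≤ 0.0760, so R_th ≤ R_L · ε/(1−ε) = 888 kΩ × 0.0760/0.9240 = 73.0 kΩ.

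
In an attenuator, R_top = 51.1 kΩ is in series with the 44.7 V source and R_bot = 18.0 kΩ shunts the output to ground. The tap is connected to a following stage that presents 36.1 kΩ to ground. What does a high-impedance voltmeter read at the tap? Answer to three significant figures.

V_out ≈ 8.51 V

The load sits in parallel with R_bot: R_bot‖R_L = (18.0 × 36.1) / (18.0 + 36.1) = 12.01 kΩ.
V_out = 44.7 × 12.01 / (51.1 + 12.01) = 44.7 × 12.01/63.11 = 8.51 V.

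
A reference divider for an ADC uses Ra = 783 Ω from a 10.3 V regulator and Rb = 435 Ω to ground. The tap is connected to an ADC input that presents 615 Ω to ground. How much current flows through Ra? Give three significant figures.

Rb‖R_L = 254.8 Ω, so the source sees Ra + Rb‖R_L = 1038 Ω.
I = 10.3 V / 1038 Ω = 9.92 mA.

I ≈ 9.92 mA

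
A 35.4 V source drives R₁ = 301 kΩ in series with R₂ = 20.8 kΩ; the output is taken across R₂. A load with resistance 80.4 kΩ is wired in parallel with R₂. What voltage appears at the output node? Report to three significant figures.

The load sits in parallel with R₂: R₂‖R_L = (20.8 × 80.4) / (20.8 + 80.4) = 16.52 kΩ.
V_out = 35.4 × 16.52 / (301 + 16.52) = 35.4 × 16.52/317.5 = 1.84 V.

V_out ≈ 1.84 V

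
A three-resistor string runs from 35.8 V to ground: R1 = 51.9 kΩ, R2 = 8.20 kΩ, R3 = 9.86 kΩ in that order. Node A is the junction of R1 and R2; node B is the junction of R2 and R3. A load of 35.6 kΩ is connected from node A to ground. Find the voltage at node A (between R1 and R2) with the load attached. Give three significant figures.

V ≈ 6.71 V

Below node A the series string R2+R3 = 18.06 kΩ sits in parallel with the 35.6 kΩ load: 11.98 kΩ.
V_A = 35.8 × 11.98/(51.9 + 11.98) = 6.71 V.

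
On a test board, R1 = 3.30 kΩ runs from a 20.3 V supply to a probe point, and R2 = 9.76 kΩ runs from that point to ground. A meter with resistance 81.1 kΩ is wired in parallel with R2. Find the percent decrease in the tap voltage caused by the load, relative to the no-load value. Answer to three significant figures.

2.95 %

The divider's output (Thévenin) resistance is R1‖R2 = 2.466 kΩ.
Fractional drop under load = R_th/(R_th + R_L) = 2.466 / (2.466 + 81.1) = 0.02951.
So the output falls by 2.95 %.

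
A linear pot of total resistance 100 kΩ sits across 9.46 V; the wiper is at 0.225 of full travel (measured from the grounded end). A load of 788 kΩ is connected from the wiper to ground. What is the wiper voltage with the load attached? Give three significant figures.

V ≈ 2.08 V

The wiper splits the pot into (1−α)R = 77.50 kΩ above and αR = 22.50 kΩ below.
Lower section ‖ load = 21.88 kΩ.
V_wiper = 9.46 × 21.88/(77.50 + 21.88) = 2.08 V.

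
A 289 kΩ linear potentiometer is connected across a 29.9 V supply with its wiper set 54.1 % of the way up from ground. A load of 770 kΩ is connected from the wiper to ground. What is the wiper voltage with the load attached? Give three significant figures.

V ≈ 14.8 V

The wiper splits the pot into (1−α)R = 132.7 kΩ above and αR = 156.3 kΩ below.
Lower section ‖ load = 130.0 kΩ.
V_wiper = 29.9 × 130.0/(132.7 + 130.0) = 14.8 V.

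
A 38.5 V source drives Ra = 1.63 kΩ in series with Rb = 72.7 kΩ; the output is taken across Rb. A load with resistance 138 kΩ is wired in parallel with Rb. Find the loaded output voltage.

The load sits in parallel with Rb: Rb‖R_L = (72.7 × 138) / (72.7 + 138) = 47.62 kΩ.
V_out = 38.5 × 47.62 / (1.63 + 47.62) = 38.5 × 47.62/49.25 = 37.2 V.
(Unloaded it would have been 37.7 V.)

V_out ≈ 37.2 V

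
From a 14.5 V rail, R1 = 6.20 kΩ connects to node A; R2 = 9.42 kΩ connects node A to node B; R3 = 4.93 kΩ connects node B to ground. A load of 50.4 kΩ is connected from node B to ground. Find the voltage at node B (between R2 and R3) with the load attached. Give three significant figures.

V ≈ 3.24 V

At node B, R3 is in parallel with the load: R3‖R_L = 4.491 kΩ.
Below node A the resistance is R2 + (R3‖R_L) = 13.91 kΩ, so V_A = 14.5 × 13.91/20.11 = 10.03 V.
Then V_B = V_A × (R3‖R_L)/(R2 + R3‖R_L) = 10.03 × 4.491/13.91 = 3.24 V.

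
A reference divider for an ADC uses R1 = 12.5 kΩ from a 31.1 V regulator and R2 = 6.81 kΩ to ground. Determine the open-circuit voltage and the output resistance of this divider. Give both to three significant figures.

V_th = 11.0 V, R_th = 4.41 kΩ

V_th is the open-circuit tap voltage: 31.1 × 6.81/(12.5 + 6.81) = 11.0 V.
With the supply zeroed, R1 and R2 appear in parallel from the tap: R_th = R1‖R2 = (12.5 × 6.81)/19.31 = 4.41 kΩ.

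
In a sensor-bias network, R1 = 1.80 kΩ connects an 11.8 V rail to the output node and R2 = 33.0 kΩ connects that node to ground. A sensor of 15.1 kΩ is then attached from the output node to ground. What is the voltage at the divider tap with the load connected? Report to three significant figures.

V_out ≈ 10.1 V

The load sits in parallel with R2: R2‖R_L = (33.0 × 15.1) / (33.0 + 15.1) = 10.36 kΩ.
V_out = 11.8 × 10.36 / (1.80 + 10.36) = 11.8 × 10.36/12.16 = 10.1 V.
(Unloaded it would have been 11.2 V.)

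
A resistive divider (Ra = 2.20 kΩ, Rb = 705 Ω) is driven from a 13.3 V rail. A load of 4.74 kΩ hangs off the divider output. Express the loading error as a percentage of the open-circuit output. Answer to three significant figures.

The divider's output (Thévenin) resistance is Ra‖Rb = 533.9 Ω.
Fractional drop under load = R_th/(R_th + R_L) = 533.9 / (533.9 + 4740) = 0.1012.
So the output falls by 10.1 %.

10.1 %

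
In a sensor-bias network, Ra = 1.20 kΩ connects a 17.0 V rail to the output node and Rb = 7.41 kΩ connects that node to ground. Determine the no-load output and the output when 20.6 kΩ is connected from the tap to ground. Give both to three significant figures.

Open-circuit: V = 17.0 × 7.41/(1.20 + 7.41) = 14.6 V.
With the load, Rb becomes Rb‖R_L = 5.450 kΩ, so V = 17.0 × 5.450/6.650 = 13.9 V.

Unloaded: 14.6 V; loaded: 13.9 V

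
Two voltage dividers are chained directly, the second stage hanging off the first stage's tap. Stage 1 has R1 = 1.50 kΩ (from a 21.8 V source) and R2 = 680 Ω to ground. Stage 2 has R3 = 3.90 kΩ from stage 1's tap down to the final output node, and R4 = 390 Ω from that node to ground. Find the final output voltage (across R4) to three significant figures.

Stage 2 presents R3+R4 = 4290 Ω as a load on stage 1's tap.
Stage 1's lower leg becomes R2‖(R3+R4) = 587.0 Ω, so V_mid = 21.8 × 587.0/2087 = 6.131 V.
Stage 2 is itself unloaded: V_out = V_mid × R4/(R3+R4) = 6.131 × 390/4290 = 0.557 V.

V_out ≈ 0.557 V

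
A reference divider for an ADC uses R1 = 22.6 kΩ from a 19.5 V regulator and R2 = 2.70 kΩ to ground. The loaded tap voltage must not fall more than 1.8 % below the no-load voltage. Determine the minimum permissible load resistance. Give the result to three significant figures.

R_L(min) ≈ 132 kΩ

Output resistance R_th = R1‖R2 = (22.6 × 2.70)/25.30 = 2.412 kΩ.
The fractional drop is R_th/(R_th + R_L); requiring this ≤ 0.0180 gives R_L ≥ R_th(1/0.0180 − 1) = 2.412 × 54.56 = 132 kΩ.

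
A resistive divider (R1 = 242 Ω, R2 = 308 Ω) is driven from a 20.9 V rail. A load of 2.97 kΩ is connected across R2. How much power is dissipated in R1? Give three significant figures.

Total resistance from the source is R1 + (R2‖R_L) = 521.1 Ω, so I = 20.9/521.1 Ω = 40.11 mA.
P = I²·R1 = (40.11 mA)² × 242 Ω = 389 mW.

P ≈ 389 mW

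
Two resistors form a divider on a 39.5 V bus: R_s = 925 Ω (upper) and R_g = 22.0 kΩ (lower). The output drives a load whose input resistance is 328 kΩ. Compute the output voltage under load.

The load sits in parallel with R_g: R_g‖R_L = (22000 × 328000) / (22000 + 328000) = 20620 Ω.
V_out = 39.5 × 20620 / (925 + 20620) = 39.5 × 20620/21540 = 37.8 V.
(Unloaded it would have been 37.9 V.)

V_out ≈ 37.8 V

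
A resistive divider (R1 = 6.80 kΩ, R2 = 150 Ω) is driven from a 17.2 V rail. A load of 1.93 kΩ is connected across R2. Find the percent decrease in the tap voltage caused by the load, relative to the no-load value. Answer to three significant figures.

The divider's output (Thévenin) resistance is R1‖R2 = 146.8 Ω.
Fractional drop under load = R_th/(R_th + R_L) = 146.8 / (146.8 + 1930) = 0.07067.
So the output falls by 7.07 %.

7.07 %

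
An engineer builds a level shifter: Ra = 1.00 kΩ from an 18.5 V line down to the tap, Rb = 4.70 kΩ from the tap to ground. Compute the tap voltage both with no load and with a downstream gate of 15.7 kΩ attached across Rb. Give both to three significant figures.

Unloaded: 15.3 V; loaded: 14.5 V

Open-circuit: V = 18.5 × 4.70/(1.00 + 4.70) = 15.3 V.
With the load, Rb becomes Rb‖R_L = 3.617 kΩ, so V = 18.5 × 3.617/4.617 = 14.5 V.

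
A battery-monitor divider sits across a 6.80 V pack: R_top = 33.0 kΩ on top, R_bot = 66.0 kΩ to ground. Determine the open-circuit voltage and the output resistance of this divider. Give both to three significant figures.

V_th = 4.53 V, R_th = 22.0 kΩ

V_th is the open-circuit tap voltage: 6.80 × 66.0/(33.0 + 66.0) = 4.53 V.
With the supply zeroed, R_top and R_bot appear in parallel from the tap: R_th = R_top‖R_bot = (33.0 × 66.0)/99.00 = 22.0 kΩ.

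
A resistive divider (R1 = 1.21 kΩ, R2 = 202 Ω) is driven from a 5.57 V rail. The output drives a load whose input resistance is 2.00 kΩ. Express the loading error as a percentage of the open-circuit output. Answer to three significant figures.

7.97 %

The divider's output (Thévenin) resistance is R1‖R2 = 173.1 Ω.
Fractional drop under load = R_th/(R_th + R_L) = 173.1 / (173.1 + 2000) = 0.07966.
So the output falls by 7.97 %.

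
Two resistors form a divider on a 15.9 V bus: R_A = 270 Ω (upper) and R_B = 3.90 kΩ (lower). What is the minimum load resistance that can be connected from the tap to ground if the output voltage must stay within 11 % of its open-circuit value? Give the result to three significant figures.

R_L(min) ≈ 2.04 kΩ

Output resistance R_th = R_A‖R_B = (270 × 3900)/4170 = 252.5 Ω.
The fractional drop is R_th/(R_th + R_L); requiring this ≤ 0.110 gives R_L ≥ R_th(1/0.110 − 1) = 252.5 × 8.091 = 2.04 kΩ.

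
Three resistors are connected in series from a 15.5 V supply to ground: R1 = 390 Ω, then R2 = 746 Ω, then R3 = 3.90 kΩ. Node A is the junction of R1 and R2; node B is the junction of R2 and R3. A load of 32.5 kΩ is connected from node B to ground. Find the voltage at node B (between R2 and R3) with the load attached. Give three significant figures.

At node B, R3 is in parallel with the load: R3‖R_L = 3482 Ω.
Below node A the resistance is R2 + (R3‖R_L) = 4228 Ω, so V_A = 15.5 × 4228/4618 = 14.19 V.
Then V_B = V_A × (R3‖R_L)/(R2 + R3‖R_L) = 14.19 × 3482/4228 = 11.7 V.

V ≈ 11.7 V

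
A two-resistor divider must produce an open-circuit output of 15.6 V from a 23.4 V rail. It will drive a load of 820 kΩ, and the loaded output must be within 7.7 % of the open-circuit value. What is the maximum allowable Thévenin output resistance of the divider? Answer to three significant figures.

Loading drop = R_th/(R_th + R_L) ≤ 0.0770, so R_th ≤ R_L · ε/(1−ε) = 820 kΩ × 0.0770/0.9230 = 68.4 kΩ.
(Any R1, R2 with R2/(R1+R2) = 0.667 and R1‖R2 ≤ 68.4 kΩ will meet the spec.)

R_th ≤ 68.4 kΩ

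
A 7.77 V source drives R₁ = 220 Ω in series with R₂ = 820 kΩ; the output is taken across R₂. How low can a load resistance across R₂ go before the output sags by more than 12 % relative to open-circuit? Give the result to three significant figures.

R_L(min) ≈ 1.61 kΩ

Output resistance R_th = R₁‖R₂ = (220 × 820000)/820200 = 219.9 Ω.
The fractional drop is R_th/(R_th + R_L); requiring this ≤ 0.120 gives R_L ≥ R_th(1/0.120 − 1) = 219.9 × 7.333 = 1.61 kΩ.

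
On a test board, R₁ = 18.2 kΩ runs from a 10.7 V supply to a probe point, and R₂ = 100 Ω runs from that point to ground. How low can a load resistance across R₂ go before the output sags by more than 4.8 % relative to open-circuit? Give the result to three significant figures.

Output resistance R_th = R₁‖R₂ = (18200 × 100)/18300 = 99.45 Ω.
The fractional drop is R_th/(R_th + R_L); requiring this ≤ 0.0480 gives R_L ≥ R_th(1/0.0480 − 1) = 99.45 × 19.83 = 1.97 kΩ.

R_L(min) ≈ 1.97 kΩ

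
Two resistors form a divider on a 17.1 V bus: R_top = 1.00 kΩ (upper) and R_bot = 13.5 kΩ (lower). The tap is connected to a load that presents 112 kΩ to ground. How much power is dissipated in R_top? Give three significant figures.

P ≈ 1.72 mW

Total resistance from the source is R_top + (R_bot‖R_L) = 13.05 kΩ, so I = 17.1/13.05 kΩ = 1.311 mA.
P = I²·R_top = (1.311 mA)² × 1.00 kΩ = 1.72 mW.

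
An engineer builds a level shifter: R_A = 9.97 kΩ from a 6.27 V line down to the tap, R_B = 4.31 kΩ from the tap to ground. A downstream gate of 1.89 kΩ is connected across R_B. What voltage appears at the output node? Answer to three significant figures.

V_out ≈ 0.730 V

The load sits in parallel with R_B: R_B‖R_L = (4.31 × 1.89) / (4.31 + 1.89) = 1.314 kΩ.
V_out = 6.27 × 1.314 / (9.97 + 1.314) = 6.27 × 1.314/11.28 = 0.730 V.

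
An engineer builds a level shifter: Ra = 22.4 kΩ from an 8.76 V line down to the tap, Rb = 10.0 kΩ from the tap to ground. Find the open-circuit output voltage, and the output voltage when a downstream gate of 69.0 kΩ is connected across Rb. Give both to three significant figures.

Unloaded: 2.70 V; loaded: 2.46 V

Open-circuit: V = 8.76 × 10.0/(22.4 + 10.0) = 2.70 V.
With the load, Rb becomes Rb‖R_L = 8.734 kΩ, so V = 8.76 × 8.734/31.13 = 2.46 V.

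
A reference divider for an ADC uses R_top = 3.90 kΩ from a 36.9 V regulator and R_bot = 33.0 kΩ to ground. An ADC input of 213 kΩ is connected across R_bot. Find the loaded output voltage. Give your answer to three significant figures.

The load sits in parallel with R_bot: R_bot‖R_L = (33.0 × 213) / (33.0 + 213) = 28.57 kΩ.
V_out = 36.9 × 28.57 / (3.90 + 28.57) = 36.9 × 28.57/32.47 = 32.5 V.
(Unloaded it would have been 33.0 V.)

V_out ≈ 32.5 V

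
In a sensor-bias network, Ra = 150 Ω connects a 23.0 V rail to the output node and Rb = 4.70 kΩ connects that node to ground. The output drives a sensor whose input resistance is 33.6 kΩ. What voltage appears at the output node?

The load sits in parallel with Rb: Rb‖R_L = (4700 × 33600) / (4700 + 33600) = 4123 Ω.
V_out = 23.0 × 4123 / (150 + 4123) = 23.0 × 4123/4273 = 22.2 V.
(Unloaded it would have been 22.3 V.)

V_out ≈ 22.2 V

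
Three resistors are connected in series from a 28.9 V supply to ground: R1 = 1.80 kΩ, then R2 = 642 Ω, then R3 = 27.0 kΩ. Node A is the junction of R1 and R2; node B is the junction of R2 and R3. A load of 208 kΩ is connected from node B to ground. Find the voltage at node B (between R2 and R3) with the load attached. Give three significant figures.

V ≈ 26.2 V

At node B, R3 is in parallel with the load: R3‖R_L = 23900 Ω.
Below node A the resistance is R2 + (R3‖R_L) = 24540 Ω, so V_A = 28.9 × 24540/26340 = 26.93 V.
Then V_B = V_A × (R3‖R_L)/(R2 + R3‖R_L) = 26.93 × 23900/24540 = 26.2 V.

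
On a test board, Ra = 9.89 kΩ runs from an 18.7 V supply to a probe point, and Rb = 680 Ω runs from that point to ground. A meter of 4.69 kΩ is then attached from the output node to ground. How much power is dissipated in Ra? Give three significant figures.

Total resistance from the source is Ra + (Rb‖R_L) = 10480 Ω, so I = 18.7/10480 Ω = 1.784 mA.
P = I²·Ra = (1.784 mA)² × 9.89 kΩ = 31.5 mW.

P ≈ 31.5 mW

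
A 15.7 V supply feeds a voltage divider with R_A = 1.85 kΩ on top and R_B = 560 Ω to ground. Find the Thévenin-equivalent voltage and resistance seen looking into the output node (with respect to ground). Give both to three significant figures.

V_th = 3.65 V, R_th = 430 Ω

V_th is the open-circuit tap voltage: 15.7 × 560/(1850 + 560) = 3.65 V.
With the supply zeroed, R_A and R_B appear in parallel from the tap: R_th = R_A‖R_B = (1850 × 560)/2410 = 430 Ω.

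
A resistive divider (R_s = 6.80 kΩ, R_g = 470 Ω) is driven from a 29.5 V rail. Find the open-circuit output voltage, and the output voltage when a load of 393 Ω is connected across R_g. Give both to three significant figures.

Unloaded: 1.91 V; loaded: 0.900 V

Open-circuit: V = 29.5 × 470/(6800 + 470) = 1.91 V.
With the load, R_g becomes R_g‖R_L = 214.0 Ω, so V = 29.5 × 214.0/7014 = 0.900 V.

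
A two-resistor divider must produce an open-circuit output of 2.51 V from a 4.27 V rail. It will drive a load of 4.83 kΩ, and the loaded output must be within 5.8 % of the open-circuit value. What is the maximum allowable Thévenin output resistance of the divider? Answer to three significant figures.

R_th ≤ 297 Ω

Loading drop = R_th/(R_th + R_L) ≤ 0.0580, so R_th ≤ R_L · ε/(1−ε) = 4.83 kΩ × 0.0580/0.9420 = 297 Ω.
(Any R1, R2 with R2/(R1+R2) = 0.588 and R1‖R2 ≤ 297 Ω will meet the spec.)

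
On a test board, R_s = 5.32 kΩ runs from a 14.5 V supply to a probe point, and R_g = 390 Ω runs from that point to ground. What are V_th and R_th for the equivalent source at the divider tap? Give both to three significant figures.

V_th is the open-circuit tap voltage: 14.5 × 390/(5320 + 390) = 0.990 V.
With the supply zeroed, R_s and R_g appear in parallel from the tap: R_th = R_s‖R_g = (5320 × 390)/5710 = 363 Ω.

V_th = 0.990 V, R_th = 363 Ω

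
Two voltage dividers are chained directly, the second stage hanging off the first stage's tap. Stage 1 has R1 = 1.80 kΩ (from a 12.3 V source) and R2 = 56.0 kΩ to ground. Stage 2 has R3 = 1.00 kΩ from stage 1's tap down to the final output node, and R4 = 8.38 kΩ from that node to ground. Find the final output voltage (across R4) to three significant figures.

Stage 2 presents R3+R4 = 9.380 kΩ as a load on stage 1's tap.
Stage 1's lower leg becomes R2‖(R3+R4) = 8.034 kΩ, so V_mid = 12.3 × 8.034/9.834 = 10.05 V.
Stage 2 is itself unloaded: V_out = V_mid × R4/(R3+R4) = 10.05 × 8.38/9.380 = 8.98 V.

V_out ≈ 8.98 V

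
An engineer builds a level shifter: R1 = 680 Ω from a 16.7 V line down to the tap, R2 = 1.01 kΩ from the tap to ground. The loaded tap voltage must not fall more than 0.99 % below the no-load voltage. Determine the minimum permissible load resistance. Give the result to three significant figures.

Output resistance R_th = R1‖R2 = (680 × 1010)/1690 = 406.4 Ω.
The fractional drop is R_th/(R_th + R_L); requiring this ≤ 0.00990 gives R_L ≥ R_th(1/0.00990 − 1) = 406.4 × 100.0 = 40.6 kΩ.

R_L(min) ≈ 40.6 kΩ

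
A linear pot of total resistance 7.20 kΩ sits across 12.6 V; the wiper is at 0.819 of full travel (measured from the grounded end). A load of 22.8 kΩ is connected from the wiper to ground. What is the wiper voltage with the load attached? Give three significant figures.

The wiper splits the pot into (1−α)R = 1.303 kΩ above and αR = 5.897 kΩ below.
Lower section ‖ load = 4.685 kΩ.
V_wiper = 12.6 × 4.685/(1.303 + 4.685) = 9.86 V.

V ≈ 9.86 V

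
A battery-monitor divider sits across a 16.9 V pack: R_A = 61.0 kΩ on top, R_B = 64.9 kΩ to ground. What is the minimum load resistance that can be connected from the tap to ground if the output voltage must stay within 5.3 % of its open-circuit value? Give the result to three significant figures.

R_L(min) ≈ 562 kΩ

Output resistance R_th = R_A‖R_B = (61.0 × 64.9)/125.9 = 31.44 kΩ.
The fractional drop is R_th/(R_th + R_L); requiring this ≤ 0.0530 gives R_L ≥ R_th(1/0.0530 − 1) = 31.44 × 17.87 = 562 kΩ.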